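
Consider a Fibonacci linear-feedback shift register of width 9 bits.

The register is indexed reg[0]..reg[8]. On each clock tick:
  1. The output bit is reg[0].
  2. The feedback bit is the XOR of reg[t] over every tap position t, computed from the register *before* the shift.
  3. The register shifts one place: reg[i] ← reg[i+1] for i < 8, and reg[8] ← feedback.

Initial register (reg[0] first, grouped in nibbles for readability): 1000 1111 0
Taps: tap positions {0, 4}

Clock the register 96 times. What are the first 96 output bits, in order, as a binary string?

k : reg_k → out_k, fb_k
0: 100011110 → 1, fb=0
1: 000111100 → 0, fb=1
2: 001111001 → 0, fb=1
3: 011110011 → 0, fb=1
4: 111100111 → 1, fb=1
5: 111001111 → 1, fb=1
6: 110011111 → 1, fb=0
7: 100111110 → 1, fb=0
8: 001111100 → 0, fb=1
9: 011111001 → 0, fb=1
10: 111110011 → 1, fb=0
11: 111100110 → 1, fb=1
12: 111001101 → 1, fb=1
13: 110011011 → 1, fb=0
14: 100110110 → 1, fb=0
15: 001101100 → 0, fb=0
16: 011011000 → 0, fb=1
17: 110110001 → 1, fb=0
18: 101100010 → 1, fb=1
19: 011000101 → 0, fb=0
20: 110001010 → 1, fb=1
21: 100010101 → 1, fb=0
22: 000101010 → 0, fb=0
23: 001010100 → 0, fb=1
24: 010101001 → 0, fb=0
25: 101010010 → 1, fb=0
26: 010100100 → 0, fb=0
27: 101001000 → 1, fb=1
28: 010010001 → 0, fb=1
29: 100100011 → 1, fb=1
30: 001000111 → 0, fb=0
31: 010001110 → 0, fb=0
32: 100011100 → 1, fb=0
33: 000111000 → 0, fb=1
34: 001110001 → 0, fb=1
35: 011100011 → 0, fb=0
36: 111000110 → 1, fb=1
37: 110001101 → 1, fb=1
38: 100011011 → 1, fb=0
39: 000110110 → 0, fb=1
40: 001101101 → 0, fb=0
41: 011011010 → 0, fb=1
42: 110110101 → 1, fb=0
43: 101101010 → 1, fb=1
44: 011010101 → 0, fb=1
45: 110101011 → 1, fb=1
46: 101010111 → 1, fb=0
47: 010101110 → 0, fb=0
48: 101011100 → 1, fb=0
49: 010111000 → 0, fb=1
50: 101110001 → 1, fb=0
51: 011100010 → 0, fb=0
52: 111000100 → 1, fb=1
53: 110001001 → 1, fb=1
54: 100010011 → 1, fb=0
55: 000100110 → 0, fb=0
56: 001001100 → 0, fb=0
57: 010011000 → 0, fb=1
58: 100110001 → 1, fb=0
59: 001100010 → 0, fb=0
60: 011000100 → 0, fb=0
61: 110001000 → 1, fb=1
62: 100010001 → 1, fb=0
63: 000100010 → 0, fb=0
64: 001000100 → 0, fb=0
65: 010001000 → 0, fb=0
66: 100010000 → 1, fb=0
67: 000100000 → 0, fb=0
68: 001000000 → 0, fb=0
69: 010000000 → 0, fb=0
70: 100000000 → 1, fb=1
71: 000000001 → 0, fb=0
72: 000000010 → 0, fb=0
73: 000000100 → 0, fb=0
74: 000001000 → 0, fb=0
75: 000010000 → 0, fb=1
76: 000100001 → 0, fb=0
77: 001000010 → 0, fb=0
78: 010000100 → 0, fb=0
79: 100001000 → 1, fb=1
80: 000010001 → 0, fb=1
81: 000100011 → 0, fb=0
82: 001000110 → 0, fb=0
83: 010001100 → 0, fb=0
84: 100011000 → 1, fb=0
85: 000110000 → 0, fb=1
86: 001100001 → 0, fb=0
87: 011000010 → 0, fb=0
88: 110000100 → 1, fb=1
89: 100001001 → 1, fb=1
90: 000010011 → 0, fb=1
91: 000100111 → 0, fb=0
92: 001001110 → 0, fb=0
93: 010011100 → 0, fb=1
94: 100111001 → 1, fb=0
95: 001110010 → 0, fb=1

100011110011111001101100010101001000111000110110101011100010011000100010000000010000100011000010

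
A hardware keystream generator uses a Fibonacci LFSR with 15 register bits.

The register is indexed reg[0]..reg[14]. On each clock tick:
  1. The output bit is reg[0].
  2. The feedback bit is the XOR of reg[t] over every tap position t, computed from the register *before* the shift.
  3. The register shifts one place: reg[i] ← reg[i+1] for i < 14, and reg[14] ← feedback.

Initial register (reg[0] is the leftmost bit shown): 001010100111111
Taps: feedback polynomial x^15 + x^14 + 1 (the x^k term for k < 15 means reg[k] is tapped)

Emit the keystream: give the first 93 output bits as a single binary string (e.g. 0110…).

001010100111111110011000101010100010000110011000011111011101111101010010110101001100011011001

k : reg_k → out_k, fb_k
0: 001010100111111 → 0, fb=1
1: 010101001111111 → 0, fb=1
2: 101010011111111 → 1, fb=0
3: 010100111111110 → 0, fb=0
4: 101001111111100 → 1, fb=1
5: 010011111111001 → 0, fb=1
6: 100111111110011 → 1, fb=0
7: 001111111100110 → 0, fb=0
8: 011111111001100 → 0, fb=0
9: 111111110011000 → 1, fb=1
10: 111111100110001 → 1, fb=0
11: 111111001100010 → 1, fb=1
12: 111110011000101 → 1, fb=0
13: 111100110001010 → 1, fb=1
14: 111001100010101 → 1, fb=0
15: 110011000101010 → 1, fb=1
16: 100110001010101 → 1, fb=0
17: 001100010101010 → 0, fb=0
18: 011000101010100 → 0, fb=0
19: 110001010101000 → 1, fb=1
20: 100010101010001 → 1, fb=0
21: 000101010100010 → 0, fb=0
22: 001010101000100 → 0, fb=0
23: 010101010001000 → 0, fb=0
24: 101010100010000 → 1, fb=1
25: 010101000100001 → 0, fb=1
26: 101010001000011 → 1, fb=0
27: 010100010000110 → 0, fb=0
28: 101000100001100 → 1, fb=1
29: 010001000011001 → 0, fb=1
30: 100010000110011 → 1, fb=0
31: 000100001100110 → 0, fb=0
32: 001000011001100 → 0, fb=0
33: 010000110011000 → 0, fb=0
34: 100001100110000 → 1, fb=1
35: 000011001100001 → 0, fb=1
36: 000110011000011 → 0, fb=1
37: 001100110000111 → 0, fb=1
38: 011001100001111 → 0, fb=1
39: 110011000011111 → 1, fb=0
40: 100110000111110 → 1, fb=1
41: 001100001111101 → 0, fb=1
42: 011000011111011 → 0, fb=1
43: 110000111110111 → 1, fb=0
44: 100001111101110 → 1, fb=1
45: 000011111011101 → 0, fb=1
46: 000111110111011 → 0, fb=1
47: 001111101110111 → 0, fb=1
48: 011111011101111 → 0, fb=1
49: 111110111011111 → 1, fb=0
50: 111101110111110 → 1, fb=1
51: 111011101111101 → 1, fb=0
52: 110111011111010 → 1, fb=1
53: 101110111110101 → 1, fb=0
54: 011101111101010 → 0, fb=0
55: 111011111010100 → 1, fb=1
56: 110111110101001 → 1, fb=0
57: 101111101010010 → 1, fb=1
58: 011111010100101 → 0, fb=1
59: 111110101001011 → 1, fb=0
60: 111101010010110 → 1, fb=1
61: 111010100101101 → 1, fb=0
62: 110101001011010 → 1, fb=1
63: 101010010110101 → 1, fb=0
64: 010100101101010 → 0, fb=0
65: 101001011010100 → 1, fb=1
66: 010010110101001 → 0, fb=1
67: 100101101010011 → 1, fb=0
68: 001011010100110 → 0, fb=0
69: 010110101001100 → 0, fb=0
70: 101101010011000 → 1, fb=1
71: 011010100110001 → 0, fb=1
72: 110101001100011 → 1, fb=0
73: 101010011000110 → 1, fb=1
74: 010100110001101 → 0, fb=1
75: 101001100011011 → 1, fb=0
76: 010011000110110 → 0, fb=0
77: 100110001101100 → 1, fb=1
78: 001100011011001 → 0, fb=1
79: 011000110110011 → 0, fb=1
80: 110001101100111 → 1, fb=0
81: 100011011001110 → 1, fb=1
82: 000110110011101 → 0, fb=1
83: 001101100111011 → 0, fb=1
84: 011011001110111 → 0, fb=1
85: 110110011101111 → 1, fb=0
86: 101100111011110 → 1, fb=1
87: 011001110111101 → 0, fb=1
88: 110011101111011 → 1, fb=0
89: 100111011110110 → 1, fb=1
90: 001110111101101 → 0, fb=1
91: 011101111011011 → 0, fb=1
92: 111011110110111 → 1, fb=0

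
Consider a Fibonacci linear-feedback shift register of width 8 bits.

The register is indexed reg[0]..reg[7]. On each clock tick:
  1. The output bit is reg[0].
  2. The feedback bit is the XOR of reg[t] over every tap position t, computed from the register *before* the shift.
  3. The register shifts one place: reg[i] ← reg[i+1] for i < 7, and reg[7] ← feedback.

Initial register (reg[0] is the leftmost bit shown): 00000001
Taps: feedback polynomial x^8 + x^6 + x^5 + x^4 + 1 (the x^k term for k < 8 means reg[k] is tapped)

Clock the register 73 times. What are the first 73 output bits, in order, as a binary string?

step | reg (before) | out | fb
   0 | 00000001 | 0 | 0
   1 | 00000010 | 0 | 1
   2 | 00000101 | 0 | 1
   3 | 00001011 | 0 | 0
   4 | 00010110 | 0 | 0
   5 | 00101100 | 0 | 0
   6 | 01011000 | 0 | 1
   7 | 10110001 | 1 | 1
   8 | 01100011 | 0 | 1
   9 | 11000111 | 1 | 1
  10 | 10001111 | 1 | 0
  11 | 00011110 | 0 | 1
  12 | 00111101 | 0 | 0
  13 | 01111010 | 0 | 0
  14 | 11110100 | 1 | 0
  15 | 11101000 | 1 | 0
  16 | 11010000 | 1 | 1
  17 | 10100001 | 1 | 1
  18 | 01000011 | 0 | 1
  19 | 10000111 | 1 | 1
  20 | 00001111 | 0 | 1
  21 | 00011111 | 0 | 1
  22 | 00111111 | 0 | 1
  23 | 01111111 | 0 | 1
  24 | 11111111 | 1 | 0
  25 | 11111110 | 1 | 0
  26 | 11111100 | 1 | 1
  27 | 11111001 | 1 | 0
  28 | 11110010 | 1 | 0
  29 | 11100100 | 1 | 0
  30 | 11001000 | 1 | 0
  31 | 10010000 | 1 | 1
  32 | 00100001 | 0 | 0
  33 | 01000010 | 0 | 1
  34 | 10000101 | 1 | 0
  35 | 00001010 | 0 | 0
  36 | 00010100 | 0 | 1
  37 | 00101001 | 0 | 1
  38 | 01010011 | 0 | 1
  39 | 10100111 | 1 | 1
  40 | 01001111 | 0 | 1
  41 | 10011111 | 1 | 0
  42 | 00111110 | 0 | 1
  43 | 01111101 | 0 | 0
  44 | 11111010 | 1 | 1
  45 | 11110101 | 1 | 0
  46 | 11101010 | 1 | 1
  47 | 11010101 | 1 | 0
  48 | 10101010 | 1 | 1
  49 | 01010101 | 0 | 1
  50 | 10101011 | 1 | 1
  51 | 01010111 | 0 | 0
  52 | 10101110 | 1 | 0
  53 | 01011100 | 0 | 0
  54 | 10111000 | 1 | 0
  55 | 01110000 | 0 | 0
  56 | 11100000 | 1 | 1
  57 | 11000001 | 1 | 1
  58 | 10000011 | 1 | 0
  59 | 00000110 | 0 | 0
  60 | 00001100 | 0 | 0
  61 | 00011000 | 0 | 1
  62 | 00110001 | 0 | 0
  63 | 01100010 | 0 | 1
  64 | 11000101 | 1 | 0
  65 | 10001010 | 1 | 1
  66 | 00010101 | 0 | 1
  67 | 00101011 | 0 | 0
  68 | 01010110 | 0 | 0
  69 | 10101100 | 1 | 1
  70 | 01011001 | 0 | 1
  71 | 10110011 | 1 | 0
  72 | 01100110 | 0 | 0

0000000101100011110100001111111100100001010011111010101011100000110001010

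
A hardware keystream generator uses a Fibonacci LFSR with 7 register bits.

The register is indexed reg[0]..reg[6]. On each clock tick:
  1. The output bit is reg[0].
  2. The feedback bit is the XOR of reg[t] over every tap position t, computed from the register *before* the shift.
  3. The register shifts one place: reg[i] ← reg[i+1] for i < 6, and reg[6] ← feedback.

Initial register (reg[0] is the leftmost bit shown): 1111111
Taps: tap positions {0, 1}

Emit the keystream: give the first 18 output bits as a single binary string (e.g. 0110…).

tick  register→output (feedback)
  0  1111111→1 (0)
  1  1111110→1 (0)
  2  1111100→1 (0)
  3  1111000→1 (0)
  4  1110000→1 (0)
  5  1100000→1 (0)
  6  1000000→1 (1)
  7  0000001→0 (0)
  8  0000010→0 (0)
  9  0000100→0 (0)
 10  0001000→0 (0)
 11  0010000→0 (0)
 12  0100000→0 (1)
 13  1000001→1 (1)
 14  0000011→0 (0)
 15  0000110→0 (0)
 16  0001100→0 (0)
 17  0011000→0 (0)

111111100000010000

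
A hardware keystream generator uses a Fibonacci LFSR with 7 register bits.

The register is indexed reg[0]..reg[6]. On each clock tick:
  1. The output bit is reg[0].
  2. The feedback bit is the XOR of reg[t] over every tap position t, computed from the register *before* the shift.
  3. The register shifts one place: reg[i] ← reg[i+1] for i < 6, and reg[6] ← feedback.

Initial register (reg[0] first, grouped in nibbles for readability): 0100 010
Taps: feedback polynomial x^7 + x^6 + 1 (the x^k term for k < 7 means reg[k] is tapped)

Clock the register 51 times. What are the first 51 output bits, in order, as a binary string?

010001001111000101000011000001000000111111101010100

step | reg (before) | out | fb
   0 | 0100010 | 0 | 0
   1 | 1000100 | 1 | 1
   2 | 0001001 | 0 | 1
   3 | 0010011 | 0 | 1
   4 | 0100111 | 0 | 1
   5 | 1001111 | 1 | 0
   6 | 0011110 | 0 | 0
   7 | 0111100 | 0 | 0
   8 | 1111000 | 1 | 1
   9 | 1110001 | 1 | 0
  10 | 1100010 | 1 | 1
  11 | 1000101 | 1 | 0
  12 | 0001010 | 0 | 0
  13 | 0010100 | 0 | 0
  14 | 0101000 | 0 | 0
  15 | 1010000 | 1 | 1
  16 | 0100001 | 0 | 1
  17 | 1000011 | 1 | 0
  18 | 0000110 | 0 | 0
  19 | 0001100 | 0 | 0
  20 | 0011000 | 0 | 0
  21 | 0110000 | 0 | 0
  22 | 1100000 | 1 | 1
  23 | 1000001 | 1 | 0
  24 | 0000010 | 0 | 0
  25 | 0000100 | 0 | 0
  26 | 0001000 | 0 | 0
  27 | 0010000 | 0 | 0
  28 | 0100000 | 0 | 0
  29 | 1000000 | 1 | 1
  30 | 0000001 | 0 | 1
  31 | 0000011 | 0 | 1
  32 | 0000111 | 0 | 1
  33 | 0001111 | 0 | 1
  34 | 0011111 | 0 | 1
  35 | 0111111 | 0 | 1
  36 | 1111111 | 1 | 0
  37 | 1111110 | 1 | 1
  38 | 1111101 | 1 | 0
  39 | 1111010 | 1 | 1
  40 | 1110101 | 1 | 0
  41 | 1101010 | 1 | 1
  42 | 1010101 | 1 | 0
  43 | 0101010 | 0 | 0
  44 | 1010100 | 1 | 1
  45 | 0101001 | 0 | 1
  46 | 1010011 | 1 | 0
  47 | 0100110 | 0 | 0
  48 | 1001100 | 1 | 1
  49 | 0011001 | 0 | 1
  50 | 0110011 | 0 | 1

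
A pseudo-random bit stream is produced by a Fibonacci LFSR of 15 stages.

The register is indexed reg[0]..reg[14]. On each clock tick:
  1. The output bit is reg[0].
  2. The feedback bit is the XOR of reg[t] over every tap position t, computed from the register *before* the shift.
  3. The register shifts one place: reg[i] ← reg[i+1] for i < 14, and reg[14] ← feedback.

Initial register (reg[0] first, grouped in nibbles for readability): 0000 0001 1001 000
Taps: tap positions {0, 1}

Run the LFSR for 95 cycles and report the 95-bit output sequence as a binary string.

00000001100100000000010101100000000111110100000001000011100000011000100100000101001101100001111

tick  register→output (feedback)
  0  000000011001000→0 (0)
  1  000000110010000→0 (0)
  2  000001100100000→0 (0)
  3  000011001000000→0 (0)
  4  000110010000000→0 (0)
  5  001100100000000→0 (0)
  6  011001000000000→0 (1)
  7  110010000000001→1 (0)
  8  100100000000010→1 (1)
  9  001000000000101→0 (0)
 10  010000000001010→0 (1)
 11  100000000010101→1 (1)
 12  000000000101011→0 (0)
 13  000000001010110→0 (0)
 14  000000010101100→0 (0)
 15  000000101011000→0 (0)
 16  000001010110000→0 (0)
 17  000010101100000→0 (0)
 18  000101011000000→0 (0)
 19  001010110000000→0 (0)
 20  010101100000000→0 (1)
 21  101011000000001→1 (1)
 22  010110000000011→0 (1)
 23  101100000000111→1 (1)
 24  011000000001111→0 (1)
 25  110000000011111→1 (0)
 26  100000000111110→1 (1)
 27  000000001111101→0 (0)
 28  000000011111010→0 (0)
 29  000000111110100→0 (0)
 30  000001111101000→0 (0)
 31  000011111010000→0 (0)
 32  000111110100000→0 (0)
 33  001111101000000→0 (0)
 34  011111010000000→0 (1)
 35  111110100000001→1 (0)
 36  111101000000010→1 (0)
 37  111010000000100→1 (0)
 38  110100000001000→1 (0)
 39  101000000010000→1 (1)
 40  010000000100001→0 (1)
 41  100000001000011→1 (1)
 42  000000010000111→0 (0)
 43  000000100001110→0 (0)
 44  000001000011100→0 (0)
 45  000010000111000→0 (0)
 46  000100001110000→0 (0)
 47  001000011100000→0 (0)
 48  010000111000000→0 (1)
 49  100001110000001→1 (1)
 50  000011100000011→0 (0)
 51  000111000000110→0 (0)
 52  001110000001100→0 (0)
 53  011100000011000→0 (1)
 54  111000000110001→1 (0)
 55  110000001100010→1 (0)
 56  100000011000100→1 (1)
 57  000000110001001→0 (0)
 58  000001100010010→0 (0)
 59  000011000100100→0 (0)
 60  000110001001000→0 (0)
 61  001100010010000→0 (0)
 62  011000100100000→0 (1)
 63  110001001000001→1 (0)
 64  100010010000010→1 (1)
 65  000100100000101→0 (0)
 66  001001000001010→0 (0)
 67  010010000010100→0 (1)
 68  100100000101001→1 (1)
 69  001000001010011→0 (0)
 70  010000010100110→0 (1)
 71  100000101001101→1 (1)
 72  000001010011011→0 (0)
 73  000010100110110→0 (0)
 74  000101001101100→0 (0)
 75  001010011011000→0 (0)
 76  010100110110000→0 (1)
 77  101001101100001→1 (1)
 78  010011011000011→0 (1)
 79  100110110000111→1 (1)
 80  001101100001111→0 (0)
 81  011011000011110→0 (1)
 82  110110000111101→1 (0)
 83  101100001111010→1 (1)
 84  011000011110101→0 (1)
 85  110000111101011→1 (0)
 86  100001111010110→1 (1)
 87  000011110101101→0 (0)
 88  000111101011010→0 (0)
 89  001111010110100→0 (0)
 90  011110101101000→0 (1)
 91  111101011010001→1 (0)
 92  111010110100010→1 (0)
 93  110101101000100→1 (0)
 94  101011010001000→1 (1)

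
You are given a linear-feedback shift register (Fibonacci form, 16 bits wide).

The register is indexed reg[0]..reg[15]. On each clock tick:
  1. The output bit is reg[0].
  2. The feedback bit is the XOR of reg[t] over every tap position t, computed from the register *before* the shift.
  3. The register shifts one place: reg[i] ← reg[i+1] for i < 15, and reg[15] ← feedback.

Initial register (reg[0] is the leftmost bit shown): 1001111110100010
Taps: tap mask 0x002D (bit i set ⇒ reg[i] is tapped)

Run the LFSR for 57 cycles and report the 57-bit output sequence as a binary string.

tick  register→output (feedback)
  0  1001111110100010→1 (1)
  1  0011111101000101→0 (1)
  2  0111111010001011→0 (1)
  3  1111110100010111→1 (0)
  4  1111101000101110→1 (1)
  5  1111010001011101→1 (0)
  6  1110100010111010→1 (0)
  7  1101000101110100→1 (0)
  8  1010001011101000→1 (0)
  9  0100010111010000→0 (1)
 10  1000101110100001→1 (1)
 11  0001011101000011→0 (0)
 12  0010111010000110→0 (0)
 13  0101110100001100→0 (0)
 14  1011101000011000→1 (1)
 15  0111010000110001→0 (1)
 16  1110100001100011→1 (0)
 17  1101000011000110→1 (0)
 18  1010000110001100→1 (0)
 19  0100001100011000→0 (0)
 20  1000011000110000→1 (0)
 21  0000110001100000→0 (1)
 22  0001100011000001→0 (1)
 23  0011000110000011→0 (0)
 24  0110001100000110→0 (1)
 25  1100011000001101→1 (0)
 26  1000110000011010→1 (0)
 27  0001100000110100→0 (1)
 28  0011000001101001→0 (0)
 29  0110000011010010→0 (1)
 30  1100000110100101→1 (1)
 31  1000001101001011→1 (1)
 32  0000011010010111→0 (1)
 33  0000110100101111→0 (1)
 34  0001101001011111→0 (1)
 35  0011010010111111→0 (1)
 36  0110100101111111→0 (1)
 37  1101001011111111→1 (0)
 38  1010010111111110→1 (1)
 39  0100101111111101→0 (0)
 40  1001011111111010→1 (1)
 41  0010111111110101→0 (0)
 42  0101111111101010→0 (0)
 43  1011111111010100→1 (0)
 44  0111111110101000→0 (1)
 45  1111111101010001→1 (0)
 46  1111111010100010→1 (0)
 47  1111110101000100→1 (0)
 48  1111101010001000→1 (1)
 49  1111010100010001→1 (0)
 50  1110101000100010→1 (0)
 51  1101010001000100→1 (1)
 52  1010100010001001→1 (0)
 53  0101000100010010→0 (1)
 54  1010001000100101→1 (0)
 55  0100010001001010→0 (1)
 56  1000100010010101→1 (1)

100111111010001011101000011000110000011010010111111110101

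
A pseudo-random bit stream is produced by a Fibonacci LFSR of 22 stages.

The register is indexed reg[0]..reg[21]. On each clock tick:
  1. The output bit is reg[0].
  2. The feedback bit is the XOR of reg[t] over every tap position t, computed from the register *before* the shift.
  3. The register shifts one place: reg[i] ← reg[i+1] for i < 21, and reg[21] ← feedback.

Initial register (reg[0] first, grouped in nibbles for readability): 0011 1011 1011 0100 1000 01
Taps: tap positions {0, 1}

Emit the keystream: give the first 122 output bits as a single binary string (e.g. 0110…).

step | reg (before) | out | fb
   0 | 0011101110110100100001 | 0 | 0
   1 | 0111011101101001000010 | 0 | 1
   2 | 1110111011010010000101 | 1 | 0
   3 | 1101110110100100001010 | 1 | 0
   4 | 1011101101001000010100 | 1 | 1
   5 | 0111011010010000101001 | 0 | 1
   6 | 1110110100100001010011 | 1 | 0
   7 | 1101101001000010100110 | 1 | 0
   8 | 1011010010000101001100 | 1 | 1
   9 | 0110100100001010011001 | 0 | 1
  10 | 1101001000010100110011 | 1 | 0
  11 | 1010010000101001100110 | 1 | 1
  12 | 0100100001010011001101 | 0 | 1
  13 | 1001000010100110011011 | 1 | 1
  14 | 0010000101001100110111 | 0 | 0
  15 | 0100001010011001101110 | 0 | 1
  16 | 1000010100110011011101 | 1 | 1
  17 | 0000101001100110111011 | 0 | 0
  18 | 0001010011001101110110 | 0 | 0
  19 | 0010100110011011101100 | 0 | 0
  20 | 0101001100110111011000 | 0 | 1
  21 | 1010011001101110110001 | 1 | 1
  22 | 0100110011011101100011 | 0 | 1
  23 | 1001100110111011000111 | 1 | 1
  24 | 0011001101110110001111 | 0 | 0
  25 | 0110011011101100011110 | 0 | 1
  26 | 1100110111011000111101 | 1 | 0
  27 | 1001101110110001111010 | 1 | 1
  28 | 0011011101100011110101 | 0 | 0
  29 | 0110111011000111101010 | 0 | 1
  30 | 1101110110001111010101 | 1 | 0
  31 | 1011101100011110101010 | 1 | 1
  32 | 0111011000111101010101 | 0 | 1
  33 | 1110110001111010101011 | 1 | 0
  34 | 1101100011110101010110 | 1 | 0
  35 | 1011000111101010101100 | 1 | 1
  36 | 0110001111010101011001 | 0 | 1
  37 | 1100011110101010110011 | 1 | 0
  38 | 1000111101010101100110 | 1 | 1
  39 | 0001111010101011001101 | 0 | 0
  40 | 0011110101010110011010 | 0 | 0
  41 | 0111101010101100110100 | 0 | 1
  42 | 1111010101011001101001 | 1 | 0
  43 | 1110101010110011010010 | 1 | 0
  44 | 1101010101100110100100 | 1 | 0
  45 | 1010101011001101001000 | 1 | 1
  46 | 0101010110011010010001 | 0 | 1
  47 | 1010101100110100100011 | 1 | 1
  48 | 0101011001101001000111 | 0 | 1
  49 | 1010110011010010001111 | 1 | 1
  50 | 0101100110100100011111 | 0 | 1
  51 | 1011001101001000111111 | 1 | 1
  52 | 0110011010010001111111 | 0 | 1
  53 | 1100110100100011111111 | 1 | 0
  54 | 1001101001000111111110 | 1 | 1
  55 | 0011010010001111111101 | 0 | 0
  56 | 0110100100011111111010 | 0 | 1
  57 | 1101001000111111110101 | 1 | 0
  58 | 1010010001111111101010 | 1 | 1
  59 | 0100100011111111010101 | 0 | 1
  60 | 1001000111111110101011 | 1 | 1
  61 | 0010001111111101010111 | 0 | 0
  62 | 0100011111111010101110 | 0 | 1
  63 | 1000111111110101011101 | 1 | 1
  64 | 0001111111101010111011 | 0 | 0
  65 | 0011111111010101110110 | 0 | 0
  66 | 0111111110101011101100 | 0 | 1
  67 | 1111111101010111011001 | 1 | 0
  68 | 1111111010101110110010 | 1 | 0
  69 | 1111110101011101100100 | 1 | 0
  70 | 1111101010111011001000 | 1 | 0
  71 | 1111010101110110010000 | 1 | 0
  72 | 1110101011101100100000 | 1 | 0
  73 | 1101010111011001000000 | 1 | 0
  74 | 1010101110110010000000 | 1 | 1
  75 | 0101011101100100000001 | 0 | 1
  76 | 1010111011001000000011 | 1 | 1
  77 | 0101110110010000000111 | 0 | 1
  78 | 1011101100100000001111 | 1 | 1
  79 | 0111011001000000011111 | 0 | 1
  80 | 1110110010000000111111 | 1 | 0
  81 | 1101100100000001111110 | 1 | 0
  82 | 1011001000000011111100 | 1 | 1
  83 | 0110010000000111111001 | 0 | 1
  84 | 1100100000001111110011 | 1 | 0
  85 | 1001000000011111100110 | 1 | 1
  86 | 0010000000111111001101 | 0 | 0
  87 | 0100000001111110011010 | 0 | 1
  88 | 1000000011111100110101 | 1 | 1
  89 | 0000000111111001101011 | 0 | 0
  90 | 0000001111110011010110 | 0 | 0
  91 | 0000011111100110101100 | 0 | 0
  92 | 0000111111001101011000 | 0 | 0
  93 | 0001111110011010110000 | 0 | 0
  94 | 0011111100110101100000 | 0 | 0
  95 | 0111111001101011000000 | 0 | 1
  96 | 1111110011010110000001 | 1 | 0
  97 | 1111100110101100000010 | 1 | 0
  98 | 1111001101011000000100 | 1 | 0
  99 | 1110011010110000001000 | 1 | 0
 100 | 1100110101100000010000 | 1 | 0
 101 | 1001101011000000100000 | 1 | 1
 102 | 0011010110000001000001 | 0 | 0
 103 | 0110101100000010000010 | 0 | 1
 104 | 1101011000000100000101 | 1 | 0
 105 | 1010110000001000001010 | 1 | 1
 106 | 0101100000010000010101 | 0 | 1
 107 | 1011000000100000101011 | 1 | 1
 108 | 0110000001000001010111 | 0 | 1
 109 | 1100000010000010101111 | 1 | 0
 110 | 1000000100000101011110 | 1 | 1
 111 | 0000001000001010111101 | 0 | 0
 112 | 0000010000010101111010 | 0 | 0
 113 | 0000100000101011110100 | 0 | 0
 114 | 0001000001010111101000 | 0 | 0
 115 | 0010000010101111010000 | 0 | 0
 116 | 0100000101011110100000 | 0 | 1
 117 | 1000001010111101000001 | 1 | 1
 118 | 0000010101111010000011 | 0 | 0
 119 | 0000101011110100000110 | 0 | 0
 120 | 0001010111101000001100 | 0 | 0
 121 | 0010101111010000011000 | 0 | 0

00111011101101001000010100110011011101100011110101010110011010010001111111101010111011001000000011111100110101100000010000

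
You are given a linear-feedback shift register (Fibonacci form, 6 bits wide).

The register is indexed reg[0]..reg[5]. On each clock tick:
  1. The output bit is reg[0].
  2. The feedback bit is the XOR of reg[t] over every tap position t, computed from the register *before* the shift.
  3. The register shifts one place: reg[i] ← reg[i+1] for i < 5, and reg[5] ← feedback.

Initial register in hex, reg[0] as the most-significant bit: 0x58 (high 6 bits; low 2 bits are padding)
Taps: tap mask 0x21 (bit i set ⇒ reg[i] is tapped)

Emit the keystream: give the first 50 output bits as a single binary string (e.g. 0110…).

k : reg_k → out_k, fb_k
0: 010110 → 0, fb=0
1: 101100 → 1, fb=1
2: 011001 → 0, fb=1
3: 110011 → 1, fb=0
4: 100110 → 1, fb=1
5: 001101 → 0, fb=1
6: 011011 → 0, fb=1
7: 110111 → 1, fb=0
8: 101110 → 1, fb=1
9: 011101 → 0, fb=1
10: 111011 → 1, fb=0
11: 110110 → 1, fb=1
12: 101101 → 1, fb=0
13: 011010 → 0, fb=0
14: 110100 → 1, fb=1
15: 101001 → 1, fb=0
16: 010010 → 0, fb=0
17: 100100 → 1, fb=1
18: 001001 → 0, fb=1
19: 010011 → 0, fb=1
20: 100111 → 1, fb=0
21: 001110 → 0, fb=0
22: 011100 → 0, fb=0
23: 111000 → 1, fb=1
24: 110001 → 1, fb=0
25: 100010 → 1, fb=1
26: 000101 → 0, fb=1
27: 001011 → 0, fb=1
28: 010111 → 0, fb=1
29: 101111 → 1, fb=0
30: 011110 → 0, fb=0
31: 111100 → 1, fb=1
32: 111001 → 1, fb=0
33: 110010 → 1, fb=1
34: 100101 → 1, fb=0
35: 001010 → 0, fb=0
36: 010100 → 0, fb=0
37: 101000 → 1, fb=1
38: 010001 → 0, fb=1
39: 100011 → 1, fb=0
40: 000110 → 0, fb=0
41: 001100 → 0, fb=0
42: 011000 → 0, fb=0
43: 110000 → 1, fb=1
44: 100001 → 1, fb=0
45: 000010 → 0, fb=0
46: 000100 → 0, fb=0
47: 001000 → 0, fb=0
48: 010000 → 0, fb=0
49: 100000 → 1, fb=1

01011001101110110100100111000101111001010001100001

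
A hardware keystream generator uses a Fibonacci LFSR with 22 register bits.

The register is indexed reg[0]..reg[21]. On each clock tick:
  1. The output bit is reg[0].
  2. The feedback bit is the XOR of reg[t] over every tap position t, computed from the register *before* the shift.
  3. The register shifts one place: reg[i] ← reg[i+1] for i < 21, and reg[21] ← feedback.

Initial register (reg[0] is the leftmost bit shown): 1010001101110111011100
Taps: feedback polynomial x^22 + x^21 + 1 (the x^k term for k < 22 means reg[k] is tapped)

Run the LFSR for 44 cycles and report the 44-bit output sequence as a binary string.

10100011011101110111001100001001011010010111

tick  register→output (feedback)
  0  1010001101110111011100→1 (1)
  1  0100011011101110111001→0 (1)
  2  1000110111011101110011→1 (0)
  3  0001101110111011100110→0 (0)
  4  0011011101110111001100→0 (0)
  5  0110111011101110011000→0 (0)
  6  1101110111011100110000→1 (1)
  7  1011101110111001100001→1 (0)
  8  0111011101110011000010→0 (0)
  9  1110111011100110000100→1 (1)
 10  1101110111001100001001→1 (0)
 11  1011101110011000010010→1 (1)
 12  0111011100110000100101→0 (1)
 13  1110111001100001001011→1 (0)
 14  1101110011000010010110→1 (1)
 15  1011100110000100101101→1 (0)
 16  0111001100001001011010→0 (0)
 17  1110011000010010110100→1 (1)
 18  1100110000100101101001→1 (0)
 19  1001100001001011010010→1 (1)
 20  0011000010010110100101→0 (1)
 21  0110000100101101001011→0 (1)
 22  1100001001011010010111→1 (0)
 23  1000010010110100101110→1 (1)
 24  0000100101101001011101→0 (1)
 25  0001001011010010111011→0 (1)
 26  0010010110100101110111→0 (1)
 27  0100101101001011101111→0 (1)
 28  1001011010010111011111→1 (0)
 29  0010110100101110111110→0 (0)
 30  0101101001011101111100→0 (0)
 31  1011010010111011111000→1 (1)
 32  0110100101110111110001→0 (1)
 33  1101001011101111100011→1 (0)
 34  1010010111011111000110→1 (1)
 35  0100101110111110001101→0 (1)
 36  1001011101111100011011→1 (0)
 37  0010111011111000110110→0 (0)
 38  0101110111110001101100→0 (0)
 39  1011101111100011011000→1 (1)
 40  0111011111000110110001→0 (1)
 41  1110111110001101100011→1 (0)
 42  1101111100011011000110→1 (1)
 43  1011111000110110001101→1 (0)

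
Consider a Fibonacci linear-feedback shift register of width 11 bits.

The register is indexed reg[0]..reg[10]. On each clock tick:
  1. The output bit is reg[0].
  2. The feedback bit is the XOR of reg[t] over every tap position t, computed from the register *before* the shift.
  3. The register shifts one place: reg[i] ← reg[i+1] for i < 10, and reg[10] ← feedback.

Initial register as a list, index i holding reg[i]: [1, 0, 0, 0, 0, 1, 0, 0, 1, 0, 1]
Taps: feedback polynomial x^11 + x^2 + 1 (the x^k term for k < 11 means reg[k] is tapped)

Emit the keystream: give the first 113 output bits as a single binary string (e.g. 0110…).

tick  register→output (feedback)
  0  10000100101→1 (1)
  1  00001001011→0 (0)
  2  00010010110→0 (0)
  3  00100101100→0 (1)
  4  01001011001→0 (0)
  5  10010110010→1 (1)
  6  00101100101→0 (1)
  7  01011001011→0 (0)
  8  10110010110→1 (0)
  9  01100101100→0 (1)
 10  11001011001→1 (1)
 11  10010110011→1 (1)
 12  00101100111→0 (1)
 13  01011001111→0 (0)
 14  10110011110→1 (0)
 15  01100111100→0 (1)
 16  11001111001→1 (1)
 17  10011110011→1 (1)
 18  00111100111→0 (1)
 19  01111001111→0 (1)
 20  11110011111→1 (0)
 21  11100111110→1 (0)
 22  11001111100→1 (1)
 23  10011111001→1 (1)
 24  00111110011→0 (1)
 25  01111100111→0 (1)
 26  11111001111→1 (0)
 27  11110011110→1 (0)
 28  11100111100→1 (0)
 29  11001111000→1 (1)
 30  10011110001→1 (1)
 31  00111100011→0 (1)
 32  01111000111→0 (1)
 33  11110001111→1 (0)
 34  11100011110→1 (0)
 35  11000111100→1 (1)
 36  10001111001→1 (1)
 37  00011110011→0 (0)
 38  00111100110→0 (1)
 39  01111001101→0 (1)
 40  11110011011→1 (0)
 41  11100110110→1 (0)
 42  11001101100→1 (1)
 43  10011011001→1 (1)
 44  00110110011→0 (1)
 45  01101100111→0 (1)
 46  11011001111→1 (1)
 47  10110011111→1 (0)
 48  01100111110→0 (1)
 49  11001111101→1 (1)
 50  10011111011→1 (1)
 51  00111110111→0 (1)
 52  01111101111→0 (1)
 53  11111011111→1 (0)
 54  11110111110→1 (0)
 55  11101111100→1 (0)
 56  11011111000→1 (1)
 57  10111110001→1 (0)
 58  01111100010→0 (1)
 59  11111000101→1 (0)
 60  11110001010→1 (0)
 61  11100010100→1 (0)
 62  11000101000→1 (1)
 63  10001010001→1 (1)
 64  00010100011→0 (0)
 65  00101000110→0 (1)
 66  01010001101→0 (0)
 67  10100011010→1 (0)
 68  01000110100→0 (0)
 69  10001101000→1 (1)
 70  00011010001→0 (0)
 71  00110100010→0 (1)
 72  01101000101→0 (1)
 73  11010001011→1 (1)
 74  10100010111→1 (0)
 75  01000101110→0 (0)
 76  10001011100→1 (1)
 77  00010111001→0 (0)
 78  00101110010→0 (1)
 79  01011100101→0 (0)
 80  10111001010→1 (0)
 81  01110010100→0 (1)
 82  11100101001→1 (0)
 83  11001010010→1 (1)
 84  10010100101→1 (1)
 85  00101001011→0 (1)
 86  01010010111→0 (0)
 87  10100101110→1 (0)
 88  01001011100→0 (0)
 89  10010111000→1 (1)
 90  00101110001→0 (1)
 91  01011100011→0 (0)
 92  10111000110→1 (0)
 93  01110001100→0 (1)
 94  11100011001→1 (0)
 95  11000110010→1 (1)
 96  10001100101→1 (1)
 97  00011001011→0 (0)
 98  00110010110→0 (1)
 99  01100101101→0 (1)
100  11001011011→1 (1)
101  10010110111→1 (1)
102  00101101111→0 (1)
103  01011011111→0 (0)
104  10110111110→1 (0)
105  01101111100→0 (1)
106  11011111001→1 (1)
107  10111110011→1 (0)
108  01111100110→0 (1)
109  11111001101→1 (0)
110  11110011010→1 (0)
111  11100110100→1 (0)
112  11001101000→1 (1)

10000100101100101100111100111110011110001111001101100111110111110001010001101000101110010100101110001100101101111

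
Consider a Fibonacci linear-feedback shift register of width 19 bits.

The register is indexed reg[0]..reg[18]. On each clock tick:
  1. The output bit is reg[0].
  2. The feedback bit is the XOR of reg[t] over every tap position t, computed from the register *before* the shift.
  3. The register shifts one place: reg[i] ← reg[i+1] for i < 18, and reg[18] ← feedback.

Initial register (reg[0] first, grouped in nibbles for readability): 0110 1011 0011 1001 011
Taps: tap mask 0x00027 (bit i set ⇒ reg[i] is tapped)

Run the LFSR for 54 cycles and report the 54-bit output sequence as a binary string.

step | reg (before) | out | fb
   0 | 0110101100111001011 | 0 | 0
   1 | 1101011001110010110 | 1 | 1
   2 | 1010110011100101101 | 1 | 1
   3 | 0101100111001011011 | 0 | 1
   4 | 1011001110010110111 | 1 | 0
   5 | 0110011100101101110 | 0 | 1
   6 | 1100111001011011101 | 1 | 1
   7 | 1001110010110111011 | 1 | 0
   8 | 0011100101101110110 | 0 | 1
   9 | 0111001011011101101 | 0 | 0
  10 | 1110010110111011010 | 1 | 0
  11 | 1100101101110110100 | 1 | 0
  12 | 1001011011101101000 | 1 | 0
  13 | 0010110111011010000 | 0 | 0
  14 | 0101101110110100000 | 0 | 1
  15 | 1011011101101000001 | 1 | 1
  16 | 0110111011010000011 | 0 | 1
  17 | 1101110110100000111 | 1 | 1
  18 | 1011101101000001111 | 1 | 0
  19 | 0111011010000011110 | 0 | 1
  20 | 1110110100000111101 | 1 | 0
  21 | 1101101000001111010 | 1 | 0
  22 | 1011010000011110100 | 1 | 1
  23 | 0110100000111101001 | 0 | 0
  24 | 1101000001111010010 | 1 | 0
  25 | 1010000011110100100 | 1 | 0
  26 | 0100000111101001000 | 0 | 1
  27 | 1000001111010010001 | 1 | 1
  28 | 0000011110100100011 | 0 | 1
  29 | 0000111101001000111 | 0 | 1
  30 | 0001111010010001111 | 0 | 1
  31 | 0011110100100011111 | 0 | 0
  32 | 0111101001000111110 | 0 | 0
  33 | 1111010010001111100 | 1 | 0
  34 | 1110100100011111000 | 1 | 1
  35 | 1101001000111110001 | 1 | 0
  36 | 1010010001111100010 | 1 | 1
  37 | 0100100011111000101 | 0 | 1
  38 | 1001000111110001011 | 1 | 1
  39 | 0010001111100010111 | 0 | 1
  40 | 0100011111000101111 | 0 | 0
  41 | 1000111110001011110 | 1 | 0
  42 | 0001111100010111100 | 0 | 1
  43 | 0011111000101111001 | 0 | 0
  44 | 0111110001011110010 | 0 | 1
  45 | 1111100010111100101 | 1 | 1
  46 | 1111000101111001011 | 1 | 1
  47 | 1110001011110010111 | 1 | 1
  48 | 1100010111100101111 | 1 | 1
  49 | 1000101111001011111 | 1 | 1
  50 | 0001011110010111111 | 0 | 1
  51 | 0010111100101111111 | 0 | 0
  52 | 0101111001011111110 | 0 | 0
  53 | 1011110010111111100 | 1 | 1

011010110011100101101110110100000111101001000111110001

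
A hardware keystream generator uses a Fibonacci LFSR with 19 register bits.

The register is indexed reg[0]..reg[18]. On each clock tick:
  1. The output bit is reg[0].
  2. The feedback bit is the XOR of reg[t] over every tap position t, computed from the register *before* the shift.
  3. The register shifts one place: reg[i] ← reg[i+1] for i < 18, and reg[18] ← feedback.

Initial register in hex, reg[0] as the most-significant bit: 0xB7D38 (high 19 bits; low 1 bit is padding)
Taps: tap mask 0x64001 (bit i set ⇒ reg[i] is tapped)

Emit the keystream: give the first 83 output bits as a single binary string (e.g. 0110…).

10110111110100111000111000001110110111110100111110000100101111011010011110001111110

tick  register→output (feedback)
  0  1011011111010011100→1 (0)
  1  0110111110100111000→0 (1)
  2  1101111101001110001→1 (1)
  3  1011111010011100011→1 (1)
  4  0111110100111000111→0 (0)
  5  1111101001110001110→1 (0)
  6  1111010011100011100→1 (0)
  7  1110100111000111000→1 (0)
  8  1101001110001110000→1 (0)
  9  1010011100011100000→1 (1)
 10  0100111000111000001→0 (1)
 11  1001110001110000011→1 (1)
 12  0011100011100000111→0 (0)
 13  0111000111000001110→0 (1)
 14  1110001110000011101→1 (1)
 15  1100011100000111011→1 (0)
 16  1000111000001110110→1 (1)
 17  0001110000011101101→0 (1)
 18  0011100000111011011→0 (1)
 19  0111000001110110111→0 (1)
 20  1110000011101101111→1 (1)
 21  1100000111011011111→1 (0)
 22  1000001110110111110→1 (1)
 23  0000011101101111101→0 (0)
 24  0000111011011111010→0 (0)
 25  0001110110111110100→0 (1)
 26  0011101101111101001→0 (1)
 27  0111011011111010011→0 (1)
 28  1110110111110100111→1 (1)
 29  1101101111101001111→1 (1)
 30  1011011111010011111→1 (0)
 31  0110111110100111110→0 (0)
 32  1101111101001111100→1 (0)
 33  1011111010011111000→1 (0)
 34  0111110100111110000→0 (1)
 35  1111101001111100001→1 (0)
 36  1111010011111000010→1 (0)
 37  1110100111110000100→1 (1)
 38  1101001111100001001→1 (0)
 39  1010011111000010010→1 (1)
 40  0100111110000100101→0 (1)
 41  1001111100001001011→1 (1)
 42  0011111000010010111→0 (1)
 43  0111110000100101111→0 (0)
 44  1111100001001011110→1 (1)
 45  1111000010010111101→1 (1)
 46  1110000100101111011→1 (0)
 47  1100001001011110110→1 (1)
 48  1000010010111101101→1 (0)
 49  0000100101111011010→0 (0)
 50  0001001011110110100→0 (1)
 51  0010010111101101001→0 (1)
 52  0100101111011010011→0 (1)
 53  1001011110110100111→1 (1)
 54  0010111101101001111→0 (0)
 55  0101111011010011110→0 (0)
 56  1011110110100111100→1 (0)
 57  0111101101001111000→0 (1)
 58  1111011010011110001→1 (1)
 59  1110110100111100011→1 (1)
 60  1101101001111000111→1 (1)
 61  1011010011110001111→1 (1)
 62  0110100111100011111→0 (1)
 63  1101001111000111111→1 (0)
 64  1010011110001111110→1 (1)
 65  0100111100011111101→0 (0)
 66  1001111000111111010→1 (1)
 67  0011110001111110101→0 (0)
 68  0111100011111101010→0 (1)
 69  1111000111111010101→1 (1)
 70  1110001111110101011→1 (1)
 71  1100011111101010111→1 (0)
 72  1000111111010101110→1 (0)
 73  0001111110101011100→0 (1)
 74  0011111101010111001→0 (0)
 75  0111111010101110010→0 (0)
 76  1111110101011100100→1 (1)
 77  1111101010111001001→1 (0)
 78  1111010101110010010→1 (1)
 79  1110101011100100101→1 (0)
 80  1101010111001001010→1 (0)
 81  1010101110010010100→1 (0)
 82  0101011100100101000→0 (0)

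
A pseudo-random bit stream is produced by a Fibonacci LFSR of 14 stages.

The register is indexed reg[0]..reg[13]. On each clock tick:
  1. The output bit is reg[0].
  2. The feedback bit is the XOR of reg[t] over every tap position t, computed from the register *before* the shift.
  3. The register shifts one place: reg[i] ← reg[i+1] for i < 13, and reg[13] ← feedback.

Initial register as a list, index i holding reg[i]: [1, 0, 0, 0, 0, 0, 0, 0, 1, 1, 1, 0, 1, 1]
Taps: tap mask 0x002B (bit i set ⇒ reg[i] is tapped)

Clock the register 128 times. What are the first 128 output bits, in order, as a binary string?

10000000111011100110111000110000000101110100100110101010100010111110101011111000110111110101000111000101000100110001011100111101

tick  register→output (feedback)
  0  10000000111011→1 (1)
  1  00000001110111→0 (0)
  2  00000011101110→0 (0)
  3  00000111011100→0 (1)
  4  00001110111001→0 (1)
  5  00011101110011→0 (0)
  6  00111011100110→0 (1)
  7  01110111001101→0 (1)
  8  11101110011011→1 (1)
  9  11011100110111→1 (0)
 10  10111001101110→1 (0)
 11  01110011011100→0 (0)
 12  11100110111000→1 (1)
 13  11001101110001→1 (1)
 14  10011011100011→1 (0)
 15  00110111000110→0 (0)
 16  01101110001100→0 (0)
 17  11011100011000→1 (0)
 18  10111000110000→1 (0)
 19  01110001100000→0 (0)
 20  11100011000000→1 (0)
 21  11000110000000→1 (1)
 22  10001100000001→1 (0)
 23  00011000000010→0 (1)
 24  00110000000101→0 (1)
 25  01100000001011→0 (1)
 26  11000000010111→1 (0)
 27  10000000101110→1 (1)
 28  00000001011101→0 (0)
 29  00000010111010→0 (0)
 30  00000101110100→0 (1)
 31  00001011101001→0 (0)
 32  00010111010010→0 (0)
 33  00101110100100→0 (1)
 34  01011101001001→0 (1)
 35  10111010010011→1 (0)
 36  01110100100110→0 (1)
 37  11101001001101→1 (0)
 38  11010010011010→1 (1)
 39  10100100110101→1 (0)
 40  01001001101010→0 (1)
 41  10010011010101→1 (0)
 42  00100110101010→0 (1)
 43  01001101010101→0 (0)
 44  10011010101010→1 (0)
 45  00110101010100→0 (0)
 46  01101010101000→0 (1)
 47  11010101010001→1 (0)
 48  10101010100010→1 (1)
 49  01010101000101→0 (1)
 50  10101010001011→1 (1)
 51  01010100010111→0 (1)
 52  10101000101111→1 (1)
 53  01010001011111→0 (0)
 54  10100010111110→1 (1)
 55  01000101111101→0 (0)
 56  10001011111010→1 (1)
 57  00010111110101→0 (0)
 58  00101111101010→0 (1)
 59  01011111010101→0 (1)
 60  10111110101011→1 (1)
 61  01111101010111→0 (1)
 62  11111010101111→1 (1)
 63  11110101011111→1 (0)
 64  11101010111110→1 (0)
 65  11010101111100→1 (0)
 66  10101011111000→1 (1)
 67  01010111110001→0 (1)
 68  10101111100011→1 (0)
 69  01011111000110→0 (1)
 70  10111110001101→1 (1)
 71  01111100011011→0 (1)
 72  11111000110111→1 (1)
 73  11110001101111→1 (1)
 74  11100011011111→1 (0)
 75  11000110111110→1 (1)
 76  10001101111101→1 (0)
 77  00011011111010→0 (1)
 78  00110111110101→0 (0)
 79  01101111101010→0 (0)
 80  11011111010100→1 (0)
 81  10111110101000→1 (1)
 82  01111101010001→0 (1)
 83  11111010100011→1 (1)
 84  11110101000111→1 (0)
 85  11101010001110→1 (0)
 86  11010100011100→1 (0)
 87  10101000111000→1 (1)
 88  01010001110001→0 (0)
 89  10100011100010→1 (1)
 90  01000111000101→0 (0)
 91  10001110001010→1 (0)
 92  00011100010100→0 (0)
 93  00111000101000→0 (1)
 94  01110001010001→0 (0)
 95  11100010100010→1 (0)
 96  11000101000100→1 (1)
 97  10001010001001→1 (1)
 98  00010100010011→0 (0)
 99  00101000100110→0 (0)
100  01010001001100→0 (0)
101  10100010011000→1 (1)
102  01000100110001→0 (0)
103  10001001100010→1 (1)
104  00010011000101→0 (1)
105  00100110001011→0 (1)
106  01001100010111→0 (0)
107  10011000101110→1 (0)
108  00110001011100→0 (1)
109  01100010111001→0 (1)
110  11000101110011→1 (1)
111  10001011100111→1 (1)
112  00010111001111→0 (0)
113  00101110011110→0 (1)
114  01011100111101→0 (1)
115  10111001111011→1 (0)
116  01110011110110→0 (0)
117  11100111101100→1 (1)
118  11001111011001→1 (1)
119  10011110110011→1 (1)
120  00111101100111→0 (0)
121  01111011001110→0 (0)
122  11110110011100→1 (0)
123  11101100111000→1 (1)
124  11011001110001→1 (1)
125  10110011100011→1 (0)
126  01100111000110→0 (0)
127  11001110001100→1 (1)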